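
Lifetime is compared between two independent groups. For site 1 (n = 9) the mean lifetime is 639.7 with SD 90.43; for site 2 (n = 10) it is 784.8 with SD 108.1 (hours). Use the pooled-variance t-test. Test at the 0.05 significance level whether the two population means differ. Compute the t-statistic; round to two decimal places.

-3.15

Let group 1 = site 1, group 2 = site 2. H0: μ_1 = μ_2; H1: μ_1 ≠ μ_2 (two-sample pooled-variance t-test, two-sided).
s_p² = [(9−1)·90.43² + (10−1)·108.1²]/(9+10−2) = 10034.8
t = (639.7 − 784.8)/√[10034.8·(1/9 + 1/10)] = -3.15
df = n₁ + n₂ − 2 = 17
Two-sided p-value ≈ 0.0058
Since p ≈ 0.0058 < α = 0.05, reject H0; the data support H1.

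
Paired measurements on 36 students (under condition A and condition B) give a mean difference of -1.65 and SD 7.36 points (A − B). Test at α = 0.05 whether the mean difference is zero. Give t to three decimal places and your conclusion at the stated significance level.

H0: μ_d = 0; H1: μ_d ≠ 0 (paired t-test on the differences, two-sided).
t = d̄/(s_d/√n) = -1.65/(7.36/√36) = -1.345
df = n − 1 = 35
Two-sided p-value ≈ 0.1872
Since p ≈ 0.1872 > α = 0.05, fail to reject H0; the evidence is not statistically significant.

t = -1.345; fail to reject H0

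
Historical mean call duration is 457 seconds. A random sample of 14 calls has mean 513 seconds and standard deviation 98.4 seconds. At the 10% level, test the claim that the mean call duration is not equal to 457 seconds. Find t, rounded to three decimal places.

2.129

H0: μ = 457; H1: μ ≠ 457 (one-sample t-test, two-sided).
t = (x̄ − μ₀)/(s/√n) = (513 − 457)/(98.4/√14) = 2.129
df = n − 1 = 13
Two-sided p-value ≈ 0.0529
Since p ≈ 0.0529 < α = 0.1, reject H0; the evidence is statistically significant.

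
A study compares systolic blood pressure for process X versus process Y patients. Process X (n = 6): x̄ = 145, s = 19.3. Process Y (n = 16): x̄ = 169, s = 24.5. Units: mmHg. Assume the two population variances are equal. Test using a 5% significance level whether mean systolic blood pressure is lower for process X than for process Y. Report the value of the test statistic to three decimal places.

-2.151

Let group 1 = process X, group 2 = process Y. H0: μ_1 = μ_2; H1: μ_1 < μ_2 (two-sample pooled-variance t-test, left-tailed).
s_p² = [(6−1)·19.3² + (16−1)·24.5²]/(6+16−2) = 543.31
t = (145 − 169)/√[543.31·(1/6 + 1/16)] = -2.151
df = n₁ + n₂ − 2 = 20
p-value = P(T ≤ -2.151) ≈ 0.022
Since p ≈ 0.022 < α = 0.05, reject H0; the evidence is statistically significant.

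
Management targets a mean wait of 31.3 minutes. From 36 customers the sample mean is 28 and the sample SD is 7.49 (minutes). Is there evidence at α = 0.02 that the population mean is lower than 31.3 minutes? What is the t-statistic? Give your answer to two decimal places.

H0: μ = 31.3; H1: μ < 31.3 (one-sample t-test, left-tailed).
t = (x̄ − μ₀)/(s/√n) = (28 − 31.3)/(7.49/√36) = -2.64
df = n − 1 = 35
p-value = P(T ≤ -2.64) ≈ 0.0061
Since p ≈ 0.0061 < α = 0.02, reject H0; the data support H1.

-2.64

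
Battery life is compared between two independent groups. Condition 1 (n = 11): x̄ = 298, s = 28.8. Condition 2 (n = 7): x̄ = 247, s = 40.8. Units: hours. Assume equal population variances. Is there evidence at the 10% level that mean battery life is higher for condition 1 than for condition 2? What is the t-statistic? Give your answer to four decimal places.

3.1205

Let group 1 = condition 1, group 2 = condition 2. H0: μ_1 = μ_2; H1: μ_1 > μ_2 (two-sample pooled-variance t-test, right-tailed).
s_p² = [(11−1)·28.8² + (7−1)·40.8²]/(11+7−2) = 1142.64
t = (298 − 247)/√[1142.64·(1/11 + 1/7)] = 3.1205
df = n₁ + n₂ − 2 = 16
p-value = P(T ≥ 3.1205) ≈ 0.003
Since p ≈ 0.003 < α = 0.1, reject H0; the data support H1.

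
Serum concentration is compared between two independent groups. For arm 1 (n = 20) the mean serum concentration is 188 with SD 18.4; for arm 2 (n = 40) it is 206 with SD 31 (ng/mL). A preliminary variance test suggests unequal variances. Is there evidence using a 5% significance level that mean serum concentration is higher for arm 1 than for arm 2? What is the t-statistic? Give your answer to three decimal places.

Let group 1 = arm 1, group 2 = arm 2. H0: μ_1 = μ_2; H1: μ_1 > μ_2 (Welch's two-sample t-test, right-tailed).
t = (x̄_1 − x̄_2)/√(s_1²/n_1 + s_2²/n_2) = (188 − 206)/√(18.4²/20 + 31²/40) = -2.813
Welch–Satterthwaite df ≈ 56.13
p-value = P(T ≥ -2.813) ≈ 0.9966
Since p ≈ 0.9966 > α = 0.05, fail to reject H0; the data do not provide sufficient evidence against H0.

-2.813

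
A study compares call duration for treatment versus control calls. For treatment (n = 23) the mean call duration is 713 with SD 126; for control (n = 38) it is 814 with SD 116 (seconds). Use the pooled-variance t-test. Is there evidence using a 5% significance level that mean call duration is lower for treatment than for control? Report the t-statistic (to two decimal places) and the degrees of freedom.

Let group 1 = treatment, group 2 = control. H0: μ_1 = μ_2; H1: μ_1 < μ_2 (two-sample pooled-variance t-test, left-tailed).
s_p² = [(23−1)·126² + (38−1)·116²]/(23+38−2) = 14358.4
t = (713 − 814)/√[14358.4·(1/23 + 1/38)] = -3.19
df = n₁ + n₂ − 2 = 59
p-value = P(T ≤ -3.19) ≈ 0.0011
Since p ≈ 0.0011 < α = 0.05, reject H0; the evidence is statistically significant.

t = -3.19, df = 59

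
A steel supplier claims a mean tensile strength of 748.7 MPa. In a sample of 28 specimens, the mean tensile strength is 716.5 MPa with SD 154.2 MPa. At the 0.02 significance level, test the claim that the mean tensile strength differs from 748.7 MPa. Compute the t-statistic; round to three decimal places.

H0: μ = 748.7; H1: μ ≠ 748.7 (one-sample t-test, two-sided).
t = (x̄ − μ₀)/(s/√n) = (716.5 − 748.7)/(154.2/√28) = -1.105
df = n − 1 = 27
Two-sided p-value ≈ 0.279
Since p ≈ 0.279 > α = 0.02, fail to reject H0; the evidence is not statistically significant.

-1.105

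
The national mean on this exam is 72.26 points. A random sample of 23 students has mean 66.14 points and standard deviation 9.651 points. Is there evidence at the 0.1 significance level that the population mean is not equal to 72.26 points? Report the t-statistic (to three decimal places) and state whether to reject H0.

t = -3.041; reject H0

H0: μ = 72.26; H1: μ ≠ 72.26 (one-sample t-test, two-sided).
t = (x̄ − μ₀)/(s/√n) = (66.14 − 72.26)/(9.651/√23) = -3.041
df = n − 1 = 22
Two-sided p-value ≈ 0.0060
Since p ≈ 0.0060 < α = 0.1, reject H0; the data support H1.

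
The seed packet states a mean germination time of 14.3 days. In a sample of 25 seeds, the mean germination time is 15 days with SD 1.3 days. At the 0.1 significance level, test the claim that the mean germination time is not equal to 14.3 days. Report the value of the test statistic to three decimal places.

2.692

H0: μ = 14.3; H1: μ ≠ 14.3 (one-sample t-test, two-sided).
t = (x̄ − μ₀)/(s/√n) = (15 − 14.3)/(1.3/√25) = 2.692
df = n − 1 = 24
Two-sided p-value ≈ 0.0127
Since p ≈ 0.0127 < α = 0.1, reject H0; the data support H1.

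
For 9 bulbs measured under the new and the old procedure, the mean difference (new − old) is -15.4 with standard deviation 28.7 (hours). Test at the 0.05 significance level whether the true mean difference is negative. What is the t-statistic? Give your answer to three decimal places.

H0: μ_d = 0; H1: μ_d < 0 (paired t-test on the differences, left-tailed).
t = d̄/(s_d/√n) = -15.4/(28.7/√9) = -1.610
df = n − 1 = 8
p-value = P(T ≤ -1.610) ≈ 0.0731
Since p ≈ 0.0731 > α = 0.05, fail to reject H0; the data do not provide sufficient evidence against H0.

-1.610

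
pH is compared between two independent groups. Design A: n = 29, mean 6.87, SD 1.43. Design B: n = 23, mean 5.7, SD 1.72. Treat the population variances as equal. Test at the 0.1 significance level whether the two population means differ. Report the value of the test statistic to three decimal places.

Let group 1 = design A, group 2 = design B. H0: μ_1 = μ_2; H1: μ_1 ≠ μ_2 (two-sample pooled-variance t-test, two-sided).
s_p² = [(29−1)·1.43² + (23−1)·1.72²]/(29+23−2) = 2.44684
t = (6.87 − 5.7)/√[2.44684·(1/29 + 1/23)] = 2.679
df = n₁ + n₂ − 2 = 50
Two-sided p-value ≈ 0.010
Since p ≈ 0.010 < α = 0.1, reject H0; the evidence is statistically significant.

2.679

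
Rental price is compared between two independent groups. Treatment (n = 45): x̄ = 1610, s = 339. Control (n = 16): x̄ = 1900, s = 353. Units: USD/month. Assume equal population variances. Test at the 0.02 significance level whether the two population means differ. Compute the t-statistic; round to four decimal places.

Let group 1 = treatment, group 2 = control. H0: μ_1 = μ_2; H1: μ_1 ≠ μ_2 (two-sample pooled-variance t-test, two-sided).
s_p² = [(45−1)·339² + (16−1)·353²]/(45+16−2) = 117384
t = (1610 − 1900)/√[117384·(1/45 + 1/16)] = -2.9080
df = n₁ + n₂ − 2 = 59
Two-sided p-value ≈ 0.0051
Since p ≈ 0.0051 < α = 0.02, reject H0; the data support H1.

-2.9080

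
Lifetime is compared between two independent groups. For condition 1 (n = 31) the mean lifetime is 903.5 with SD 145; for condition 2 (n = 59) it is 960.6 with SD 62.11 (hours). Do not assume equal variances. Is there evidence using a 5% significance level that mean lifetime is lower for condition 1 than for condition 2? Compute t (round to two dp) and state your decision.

Let group 1 = condition 1, group 2 = condition 2. H0: μ_1 = μ_2; H1: μ_1 < μ_2 (Welch's two-sample t-test, left-tailed).
t = (x̄_1 − x̄_2)/√(s_1²/n_1 + s_2²/n_2) = (903.5 − 960.6)/√(145²/31 + 62.11²/59) = -2.09
Welch–Satterthwaite df ≈ 35.89
p-value = P(T ≤ -2.09) ≈ 0.022
Since p ≈ 0.022 < α = 0.05, reject H0; the evidence is statistically significant.

t = -2.09; reject H0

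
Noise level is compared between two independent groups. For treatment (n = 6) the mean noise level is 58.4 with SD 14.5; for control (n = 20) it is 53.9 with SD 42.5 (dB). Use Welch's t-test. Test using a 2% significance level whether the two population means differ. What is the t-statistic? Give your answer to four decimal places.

Let group 1 = treatment, group 2 = control. H0: μ_1 = μ_2; H1: μ_1 ≠ μ_2 (Welch's two-sample t-test, two-sided).
t = (x̄_1 − x̄_2)/√(s_1²/n_1 + s_2²/n_2) = (58.4 − 53.9)/√(14.5²/6 + 42.5²/20) = 0.4019
Welch–Satterthwaite df ≈ 23.28
Two-sided p-value ≈ 0.6914
Since p ≈ 0.6914 > α = 0.02, fail to reject H0; the data do not provide sufficient evidence against H0.

0.4019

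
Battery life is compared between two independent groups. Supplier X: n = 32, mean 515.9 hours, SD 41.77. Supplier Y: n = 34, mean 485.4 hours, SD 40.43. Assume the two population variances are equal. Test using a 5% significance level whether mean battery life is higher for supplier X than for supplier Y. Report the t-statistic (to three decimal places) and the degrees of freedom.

t = 3.014, df = 64

Let group 1 = supplier X, group 2 = supplier Y. H0: μ_1 = μ_2; H1: μ_1 > μ_2 (two-sample pooled-variance t-test, right-tailed).
s_p² = [(32−1)·41.77² + (34−1)·40.43²]/(32+34−2) = 1687.94
t = (515.9 − 485.4)/√[1687.94·(1/32 + 1/34)] = 3.014
df = n₁ + n₂ − 2 = 64
p-value = P(T ≥ 3.014) ≈ 0.002
Since p ≈ 0.002 < α = 0.05, reject H0; the evidence is statistically significant.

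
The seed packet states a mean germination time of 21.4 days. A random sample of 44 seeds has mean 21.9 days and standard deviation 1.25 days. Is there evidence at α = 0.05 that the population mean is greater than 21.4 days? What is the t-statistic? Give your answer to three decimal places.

2.653

H0: μ = 21.4; H1: μ > 21.4 (one-sample t-test, right-tailed).
t = (x̄ − μ₀)/(s/√n) = (21.9 − 21.4)/(1.25/√44) = 2.653
df = n − 1 = 43
p-value = P(T ≥ 2.653) ≈ 0.006
Since p ≈ 0.006 < α = 0.05, reject H0; the evidence is statistically significant.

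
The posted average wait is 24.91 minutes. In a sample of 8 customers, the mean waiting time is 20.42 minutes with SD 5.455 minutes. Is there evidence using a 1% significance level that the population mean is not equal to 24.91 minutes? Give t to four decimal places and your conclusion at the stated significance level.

t = -2.3281; fail to reject H0

H0: μ = 24.91; H1: μ ≠ 24.91 (one-sample t-test, two-sided).
t = (x̄ − μ₀)/(s/√n) = (20.42 − 24.91)/(5.455/√8) = -2.3281
df = n − 1 = 7
Two-sided p-value ≈ 0.053
Since p ≈ 0.053 > α = 0.01, fail to reject H0; the evidence is not statistically significant.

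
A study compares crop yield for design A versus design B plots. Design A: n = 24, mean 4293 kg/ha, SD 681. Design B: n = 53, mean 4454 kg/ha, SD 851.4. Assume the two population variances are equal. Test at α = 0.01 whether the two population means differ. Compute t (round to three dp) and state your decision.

Let group 1 = design A, group 2 = design B. H0: μ_1 = μ_2; H1: μ_1 ≠ μ_2 (two-sample pooled-variance t-test, two-sided).
s_p² = [(24−1)·681² + (53−1)·851.4²]/(24+53−2) = 644805
t = (4293 − 4454)/√[644805·(1/24 + 1/53)] = -0.815
df = n₁ + n₂ − 2 = 75
Two-sided p-value ≈ 0.4177
Since p ≈ 0.4177 > α = 0.01, fail to reject H0; the data do not provide sufficient evidence against H0.

t = -0.815; fail to reject H0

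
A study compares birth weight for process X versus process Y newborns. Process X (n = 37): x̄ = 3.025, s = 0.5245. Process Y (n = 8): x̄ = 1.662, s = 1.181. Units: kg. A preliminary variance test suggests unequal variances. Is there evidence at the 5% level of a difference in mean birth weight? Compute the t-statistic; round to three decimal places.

3.197

Let group 1 = process X, group 2 = process Y. H0: μ_1 = μ_2; H1: μ_1 ≠ μ_2 (Welch's two-sample t-test, two-sided).
t = (x̄_1 − x̄_2)/√(s_1²/n_1 + s_2²/n_2) = (3.025 − 1.662)/√(0.5245²/37 + 1.181²/8) = 3.197
Welch–Satterthwaite df ≈ 7.61
Two-sided p-value ≈ 0.0135
Since p ≈ 0.0135 < α = 0.05, reject H0; the evidence is statistically significant.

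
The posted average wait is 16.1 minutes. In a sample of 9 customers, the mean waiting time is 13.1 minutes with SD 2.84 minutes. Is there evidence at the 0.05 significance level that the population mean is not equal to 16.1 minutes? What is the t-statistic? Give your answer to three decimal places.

H0: μ = 16.1; H1: μ ≠ 16.1 (one-sample t-test, two-sided).
t = (x̄ − μ₀)/(s/√n) = (13.1 − 16.1)/(2.84/√9) = -3.169
df = n − 1 = 8
Two-sided p-value ≈ 0.0132
Since p ≈ 0.0132 < α = 0.05, reject H0; the data support H1.

-3.169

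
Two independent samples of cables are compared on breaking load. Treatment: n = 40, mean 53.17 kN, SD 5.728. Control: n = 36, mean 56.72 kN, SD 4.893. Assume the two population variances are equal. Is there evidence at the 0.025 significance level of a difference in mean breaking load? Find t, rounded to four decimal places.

Let group 1 = treatment, group 2 = control. H0: μ_1 = μ_2; H1: μ_1 ≠ μ_2 (two-sample pooled-variance t-test, two-sided).
s_p² = [(40−1)·5.728² + (36−1)·4.893²]/(40+36−2) = 28.6154
t = (53.17 − 56.72)/√[28.6154·(1/40 + 1/36)] = -2.8887
df = n₁ + n₂ − 2 = 74
Two-sided p-value ≈ 0.005
Since p ≈ 0.005 < α = 0.025, reject H0; the evidence is statistically significant.

-2.8887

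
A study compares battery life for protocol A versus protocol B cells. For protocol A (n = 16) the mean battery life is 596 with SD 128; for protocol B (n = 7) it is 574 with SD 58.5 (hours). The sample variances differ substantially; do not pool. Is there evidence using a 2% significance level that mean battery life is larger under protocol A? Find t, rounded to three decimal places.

0.566

Let group 1 = protocol A, group 2 = protocol B. H0: μ_1 = μ_2; H1: μ_1 > μ_2 (Welch's two-sample t-test, right-tailed).
t = (x̄_1 − x̄_2)/√(s_1²/n_1 + s_2²/n_2) = (596 − 574)/√(128²/16 + 58.5²/7) = 0.566
Welch–Satterthwaite df ≈ 20.86
p-value = P(T ≥ 0.566) ≈ 0.2888
Since p ≈ 0.2888 > α = 0.02, fail to reject H0; the data do not provide sufficient evidence against H0.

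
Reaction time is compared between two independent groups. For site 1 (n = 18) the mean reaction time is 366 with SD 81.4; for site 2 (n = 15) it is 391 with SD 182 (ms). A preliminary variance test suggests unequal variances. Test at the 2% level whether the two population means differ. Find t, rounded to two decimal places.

-0.49

Let group 1 = site 1, group 2 = site 2. H0: μ_1 = μ_2; H1: μ_1 ≠ μ_2 (Welch's two-sample t-test, two-sided).
t = (x̄_1 − x̄_2)/√(s_1²/n_1 + s_2²/n_2) = (366 − 391)/√(81.4²/18 + 182²/15) = -0.49
Welch–Satterthwaite df ≈ 18.63
Two-sided p-value ≈ 0.628
Since p ≈ 0.628 > α = 0.02, fail to reject H0; the evidence is not statistically significant.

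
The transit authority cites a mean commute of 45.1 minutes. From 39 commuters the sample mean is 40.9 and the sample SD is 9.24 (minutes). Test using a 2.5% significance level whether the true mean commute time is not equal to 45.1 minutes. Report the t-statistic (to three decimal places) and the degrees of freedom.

t = -2.839, df = 38

H0: μ = 45.1; H1: μ ≠ 45.1 (one-sample t-test, two-sided).
t = (x̄ − μ₀)/(s/√n) = (40.9 − 45.1)/(9.24/√39) = -2.839
df = n − 1 = 38
Two-sided p-value ≈ 0.007
Since p ≈ 0.007 < α = 0.025, reject H0; the data support H1.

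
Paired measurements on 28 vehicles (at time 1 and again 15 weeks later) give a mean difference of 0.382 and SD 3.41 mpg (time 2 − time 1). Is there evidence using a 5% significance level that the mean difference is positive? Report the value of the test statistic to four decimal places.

H0: μ_d = 0; H1: μ_d > 0 (paired t-test on the differences, right-tailed).
t = d̄/(s_d/√n) = 0.382/(3.41/√28) = 0.5928
df = n − 1 = 27
p-value = P(T ≥ 0.5928) ≈ 0.2791
Since p ≈ 0.2791 > α = 0.05, fail to reject H0; the evidence is not statistically significant.

0.5928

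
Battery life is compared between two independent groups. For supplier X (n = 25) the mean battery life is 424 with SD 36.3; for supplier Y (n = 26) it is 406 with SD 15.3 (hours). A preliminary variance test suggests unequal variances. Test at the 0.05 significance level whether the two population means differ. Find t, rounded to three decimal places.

Let group 1 = supplier X, group 2 = supplier Y. H0: μ_1 = μ_2; H1: μ_1 ≠ μ_2 (Welch's two-sample t-test, two-sided).
t = (x̄_1 − x̄_2)/√(s_1²/n_1 + s_2²/n_2) = (424 − 406)/√(36.3²/25 + 15.3²/26) = 2.291
Welch–Satterthwaite df ≈ 32.00
Two-sided p-value ≈ 0.029
Since p ≈ 0.029 < α = 0.05, reject H0; the evidence is statistically significant.

2.291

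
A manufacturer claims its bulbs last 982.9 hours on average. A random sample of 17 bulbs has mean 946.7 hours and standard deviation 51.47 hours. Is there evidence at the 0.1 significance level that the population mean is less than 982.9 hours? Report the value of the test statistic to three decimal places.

H0: μ = 982.9; H1: μ < 982.9 (one-sample t-test, left-tailed).
t = (x̄ − μ₀)/(s/√n) = (946.7 − 982.9)/(51.47/√17) = -2.900
df = n − 1 = 16
p-value = P(T ≤ -2.900) ≈ 0.0052
Since p ≈ 0.0052 < α = 0.1, reject H0; the data support H1.

-2.900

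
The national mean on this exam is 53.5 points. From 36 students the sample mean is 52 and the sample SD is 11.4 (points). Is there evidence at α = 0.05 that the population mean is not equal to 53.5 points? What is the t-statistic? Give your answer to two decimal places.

-0.79

H0: μ = 53.5; H1: μ ≠ 53.5 (one-sample t-test, two-sided).
t = (x̄ − μ₀)/(s/√n) = (52 − 53.5)/(11.4/√36) = -0.79
df = n − 1 = 35
Two-sided p-value ≈ 0.435
Since p ≈ 0.435 > α = 0.05, fail to reject H0; the data do not provide sufficient evidence against H0.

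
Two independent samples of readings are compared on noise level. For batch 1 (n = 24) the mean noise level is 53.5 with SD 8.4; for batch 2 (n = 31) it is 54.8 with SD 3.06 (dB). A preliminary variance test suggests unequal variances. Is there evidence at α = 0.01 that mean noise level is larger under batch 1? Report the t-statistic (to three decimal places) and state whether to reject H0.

t = -0.722; fail to reject H0

Let group 1 = batch 1, group 2 = batch 2. H0: μ_1 = μ_2; H1: μ_1 > μ_2 (Welch's two-sample t-test, right-tailed).
t = (x̄_1 − x̄_2)/√(s_1²/n_1 + s_2²/n_2) = (53.5 − 54.8)/√(8.4²/24 + 3.06²/31) = -0.722
Welch–Satterthwaite df ≈ 27.74
p-value = P(T ≥ -0.722) ≈ 0.762
Since p ≈ 0.762 > α = 0.01, fail to reject H0; the data do not provide sufficient evidence against H0.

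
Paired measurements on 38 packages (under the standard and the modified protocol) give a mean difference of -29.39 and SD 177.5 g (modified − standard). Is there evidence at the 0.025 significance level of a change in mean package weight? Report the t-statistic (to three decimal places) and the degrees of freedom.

H0: μ_d = 0; H1: μ_d ≠ 0 (paired t-test on the differences, two-sided).
t = d̄/(s_d/√n) = -29.39/(177.5/√38) = -1.021
df = n − 1 = 37
Two-sided p-value ≈ 0.314
Since p ≈ 0.314 > α = 0.025, fail to reject H0; the evidence is not statistically significant.

t = -1.021, df = 37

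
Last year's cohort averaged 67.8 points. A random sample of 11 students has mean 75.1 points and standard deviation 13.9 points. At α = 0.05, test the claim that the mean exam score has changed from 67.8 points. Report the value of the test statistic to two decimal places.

1.74

H0: μ = 67.8; H1: μ ≠ 67.8 (one-sample t-test, two-sided).
t = (x̄ − μ₀)/(s/√n) = (75.1 − 67.8)/(13.9/√11) = 1.74
df = n − 1 = 10
Two-sided p-value ≈ 0.1122
Since p ≈ 0.1122 > α = 0.05, fail to reject H0; the data do not provide sufficient evidence against H0.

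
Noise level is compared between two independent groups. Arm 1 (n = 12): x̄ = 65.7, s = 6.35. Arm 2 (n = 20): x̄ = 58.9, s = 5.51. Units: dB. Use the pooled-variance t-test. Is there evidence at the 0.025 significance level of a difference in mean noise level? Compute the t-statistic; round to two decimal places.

Let group 1 = arm 1, group 2 = arm 2. H0: μ_1 = μ_2; H1: μ_1 ≠ μ_2 (two-sample pooled-variance t-test, two-sided).
s_p² = [(12−1)·6.35² + (20−1)·5.51²]/(12+20−2) = 34.013
t = (65.7 − 58.9)/√[34.013·(1/12 + 1/20)] = 3.19
df = n₁ + n₂ − 2 = 30
Two-sided p-value ≈ 0.003
Since p ≈ 0.003 < α = 0.025, reject H0; the evidence is statistically significant.

3.19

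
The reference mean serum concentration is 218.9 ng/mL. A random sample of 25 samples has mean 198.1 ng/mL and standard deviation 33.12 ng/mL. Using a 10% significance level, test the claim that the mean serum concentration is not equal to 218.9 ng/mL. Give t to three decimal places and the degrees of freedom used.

H0: μ = 218.9; H1: μ ≠ 218.9 (one-sample t-test, two-sided).
t = (x̄ − μ₀)/(s/√n) = (198.1 − 218.9)/(33.12/√25) = -3.140
df = n − 1 = 24
Two-sided p-value ≈ 0.004
Since p ≈ 0.004 < α = 0.1, reject H0; the evidence is statistically significant.

t = -3.140, df = 24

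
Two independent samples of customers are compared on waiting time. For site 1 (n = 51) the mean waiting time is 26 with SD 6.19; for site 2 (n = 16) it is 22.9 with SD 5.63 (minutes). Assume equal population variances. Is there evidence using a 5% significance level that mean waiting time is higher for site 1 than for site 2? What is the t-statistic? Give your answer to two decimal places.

Let group 1 = site 1, group 2 = site 2. H0: μ_1 = μ_2; H1: μ_1 > μ_2 (two-sample pooled-variance t-test, right-tailed).
s_p² = [(51−1)·6.19² + (16−1)·5.63²]/(51+16−2) = 36.7886
t = (26 − 22.9)/√[36.7886·(1/51 + 1/16)] = 1.78
df = n₁ + n₂ − 2 = 65
p-value = P(T ≥ 1.78) ≈ 0.0396
Since p ≈ 0.0396 < α = 0.05, reject H0; the data support H1.

1.78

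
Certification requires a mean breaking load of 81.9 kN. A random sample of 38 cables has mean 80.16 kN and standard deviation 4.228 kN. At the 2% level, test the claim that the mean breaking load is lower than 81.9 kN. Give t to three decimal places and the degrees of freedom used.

t = -2.537, df = 37

H0: μ = 81.9; H1: μ < 81.9 (one-sample t-test, left-tailed).
t = (x̄ − μ₀)/(s/√n) = (80.16 − 81.9)/(4.228/√38) = -2.537
df = n − 1 = 37
p-value = P(T ≤ -2.537) ≈ 0.008
Since p ≈ 0.008 < α = 0.02, reject H0; the evidence is statistically significant.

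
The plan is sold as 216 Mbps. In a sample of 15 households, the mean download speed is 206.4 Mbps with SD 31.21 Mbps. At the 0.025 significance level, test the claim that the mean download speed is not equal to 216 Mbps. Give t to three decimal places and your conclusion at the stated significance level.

t = -1.191; fail to reject H0

H0: μ = 216; H1: μ ≠ 216 (one-sample t-test, two-sided).
t = (x̄ − μ₀)/(s/√n) = (206.4 − 216)/(31.21/√15) = -1.191
df = n − 1 = 14
Two-sided p-value ≈ 0.253
Since p ≈ 0.253 > α = 0.025, fail to reject H0; the evidence is not statistically significant.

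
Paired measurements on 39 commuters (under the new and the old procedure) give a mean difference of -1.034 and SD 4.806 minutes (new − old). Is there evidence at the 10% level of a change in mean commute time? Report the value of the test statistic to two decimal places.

-1.34

H0: μ_d = 0; H1: μ_d ≠ 0 (paired t-test on the differences, two-sided).
t = d̄/(s_d/√n) = -1.034/(4.806/√39) = -1.34
df = n − 1 = 38
Two-sided p-value ≈ 0.1870
Since p ≈ 0.1870 > α = 0.1, fail to reject H0; the evidence is not statistically significant.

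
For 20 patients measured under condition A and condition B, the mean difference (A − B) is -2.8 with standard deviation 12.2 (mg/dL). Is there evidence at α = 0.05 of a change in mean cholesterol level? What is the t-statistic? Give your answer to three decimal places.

H0: μ_d = 0; H1: μ_d ≠ 0 (paired t-test on the differences, two-sided).
t = d̄/(s_d/√n) = -2.8/(12.2/√20) = -1.026
df = n − 1 = 19
Two-sided p-value ≈ 0.3176
Since p ≈ 0.3176 > α = 0.05, fail to reject H0; the data do not provide sufficient evidence against H0.

-1.026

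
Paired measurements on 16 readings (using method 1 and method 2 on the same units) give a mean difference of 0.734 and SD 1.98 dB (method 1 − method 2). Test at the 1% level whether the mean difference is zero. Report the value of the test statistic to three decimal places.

H0: μ_d = 0; H1: μ_d ≠ 0 (paired t-test on the differences, two-sided).
t = d̄/(s_d/√n) = 0.734/(1.98/√16) = 1.483
df = n − 1 = 15
Two-sided p-value ≈ 0.1588
Since p ≈ 0.1588 > α = 0.01, fail to reject H0; the evidence is not statistically significant.

1.483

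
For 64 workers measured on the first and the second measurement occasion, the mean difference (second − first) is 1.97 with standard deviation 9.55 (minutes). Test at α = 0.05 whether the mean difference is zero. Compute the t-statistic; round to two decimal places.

1.65

H0: μ_d = 0; H1: μ_d ≠ 0 (paired t-test on the differences, two-sided).
t = d̄/(s_d/√n) = 1.97/(9.55/√64) = 1.65
df = n − 1 = 63
Two-sided p-value ≈ 0.1039
Since p ≈ 0.1039 > α = 0.05, fail to reject H0; the data do not provide sufficient evidence against H0.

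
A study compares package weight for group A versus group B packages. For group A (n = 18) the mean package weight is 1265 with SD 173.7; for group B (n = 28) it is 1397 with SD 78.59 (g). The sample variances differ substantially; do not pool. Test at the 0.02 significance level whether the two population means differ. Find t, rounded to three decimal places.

-3.031

Let group 1 = group A, group 2 = group B. H0: μ_1 = μ_2; H1: μ_1 ≠ μ_2 (Welch's two-sample t-test, two-sided).
t = (x̄_1 − x̄_2)/√(s_1²/n_1 + s_2²/n_2) = (1265 − 1397)/√(173.7²/18 + 78.59²/28) = -3.031
Welch–Satterthwaite df ≈ 21.53
Two-sided p-value ≈ 0.006
Since p ≈ 0.006 < α = 0.02, reject H0; the data support H1.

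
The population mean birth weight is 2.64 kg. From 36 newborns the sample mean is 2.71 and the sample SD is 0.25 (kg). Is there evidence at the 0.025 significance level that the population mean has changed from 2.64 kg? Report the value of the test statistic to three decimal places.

1.680

H0: μ = 2.64; H1: μ ≠ 2.64 (one-sample t-test, two-sided).
t = (x̄ − μ₀)/(s/√n) = (2.71 − 2.64)/(0.25/√36) = 1.680
df = n − 1 = 35
Two-sided p-value ≈ 0.1019
Since p ≈ 0.1019 > α = 0.025, fail to reject H0; the data do not provide sufficient evidence against H0.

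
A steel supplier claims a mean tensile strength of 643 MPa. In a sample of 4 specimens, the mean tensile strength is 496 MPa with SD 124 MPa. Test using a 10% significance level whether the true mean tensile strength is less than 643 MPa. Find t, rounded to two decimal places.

-2.37

H0: μ = 643; H1: μ < 643 (one-sample t-test, left-tailed).
t = (x̄ − μ₀)/(s/√n) = (496 − 643)/(124/√4) = -2.37
df = n − 1 = 3
p-value = P(T ≤ -2.37) ≈ 0.0492
Since p ≈ 0.0492 < α = 0.1, reject H0; the data support H1.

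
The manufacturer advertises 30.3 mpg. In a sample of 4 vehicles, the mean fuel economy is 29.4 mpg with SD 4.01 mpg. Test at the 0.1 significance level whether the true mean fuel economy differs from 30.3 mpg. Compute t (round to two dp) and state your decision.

H0: μ = 30.3; H1: μ ≠ 30.3 (one-sample t-test, two-sided).
t = (x̄ − μ₀)/(s/√n) = (29.4 − 30.3)/(4.01/√4) = -0.45
df = n − 1 = 3
Two-sided p-value ≈ 0.684
Since p ≈ 0.684 > α = 0.1, fail to reject H0; the data do not provide sufficient evidence against H0.

t = -0.45; fail to reject H0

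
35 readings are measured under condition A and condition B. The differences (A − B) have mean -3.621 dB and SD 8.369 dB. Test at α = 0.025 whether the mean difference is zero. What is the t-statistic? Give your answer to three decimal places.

-2.560

H0: μ_d = 0; H1: μ_d ≠ 0 (paired t-test on the differences, two-sided).
t = d̄/(s_d/√n) = -3.621/(8.369/√35) = -2.560
df = n − 1 = 34
Two-sided p-value ≈ 0.015
Since p ≈ 0.015 < α = 0.025, reject H0; the data support H1.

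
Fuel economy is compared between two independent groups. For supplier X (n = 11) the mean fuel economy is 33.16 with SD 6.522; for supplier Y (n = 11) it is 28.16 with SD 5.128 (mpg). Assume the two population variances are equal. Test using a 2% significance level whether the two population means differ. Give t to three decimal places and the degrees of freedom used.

t = 1.999, df = 20

Let group 1 = supplier X, group 2 = supplier Y. H0: μ_1 = μ_2; H1: μ_1 ≠ μ_2 (two-sample pooled-variance t-test, two-sided).
s_p² = [(11−1)·6.522² + (11−1)·5.128²]/(11+11−2) = 34.4164
t = (33.16 − 28.16)/√[34.4164·(1/11 + 1/11)] = 1.999
df = n₁ + n₂ − 2 = 20
Two-sided p-value ≈ 0.059
Since p ≈ 0.059 > α = 0.02, fail to reject H0; the evidence is not statistically significant.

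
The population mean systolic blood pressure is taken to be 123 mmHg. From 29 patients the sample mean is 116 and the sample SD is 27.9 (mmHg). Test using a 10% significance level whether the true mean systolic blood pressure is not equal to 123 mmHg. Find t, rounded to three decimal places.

-1.351

H0: μ = 123; H1: μ ≠ 123 (one-sample t-test, two-sided).
t = (x̄ − μ₀)/(s/√n) = (116 − 123)/(27.9/√29) = -1.351
df = n − 1 = 28
Two-sided p-value ≈ 0.1875
Since p ≈ 0.1875 > α = 0.1, fail to reject H0; the data do not provide sufficient evidence against H0.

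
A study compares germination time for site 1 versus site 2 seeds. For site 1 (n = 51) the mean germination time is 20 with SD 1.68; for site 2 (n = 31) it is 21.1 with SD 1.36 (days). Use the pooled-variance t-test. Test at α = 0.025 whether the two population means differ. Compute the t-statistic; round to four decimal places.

Let group 1 = site 1, group 2 = site 2. H0: μ_1 = μ_2; H1: μ_1 ≠ μ_2 (two-sample pooled-variance t-test, two-sided).
s_p² = [(51−1)·1.68² + (31−1)·1.36²]/(51+31−2) = 2.4576
t = (20 − 21.1)/√[2.4576·(1/51 + 1/31)] = -3.0810
df = n₁ + n₂ − 2 = 80
Two-sided p-value ≈ 0.0028
Since p ≈ 0.0028 < α = 0.025, reject H0; the evidence is statistically significant.

-3.0810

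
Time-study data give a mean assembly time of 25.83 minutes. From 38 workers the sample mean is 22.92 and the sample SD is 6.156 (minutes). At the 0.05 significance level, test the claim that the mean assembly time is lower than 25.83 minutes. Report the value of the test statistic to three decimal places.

H0: μ = 25.83; H1: μ < 25.83 (one-sample t-test, left-tailed).
t = (x̄ − μ₀)/(s/√n) = (22.92 − 25.83)/(6.156/√38) = -2.914
df = n − 1 = 37
p-value = P(T ≤ -2.914) ≈ 0.0030
Since p ≈ 0.0030 < α = 0.05, reject H0; the data support H1.

-2.914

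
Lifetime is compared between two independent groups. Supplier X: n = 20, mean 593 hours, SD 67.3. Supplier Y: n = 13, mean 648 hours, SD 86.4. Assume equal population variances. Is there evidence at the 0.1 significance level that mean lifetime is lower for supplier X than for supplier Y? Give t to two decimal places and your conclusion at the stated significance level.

t = -2.05; reject H0

Let group 1 = supplier X, group 2 = supplier Y. H0: μ_1 = μ_2; H1: μ_1 < μ_2 (two-sample pooled-variance t-test, left-tailed).
s_p² = [(20−1)·67.3² + (13−1)·86.4²]/(20+13−2) = 5665.68
t = (593 − 648)/√[5665.68·(1/20 + 1/13)] = -2.05
df = n₁ + n₂ − 2 = 31
p-value = P(T ≤ -2.05) ≈ 0.024
Since p ≈ 0.024 < α = 0.1, reject H0; the data support H1.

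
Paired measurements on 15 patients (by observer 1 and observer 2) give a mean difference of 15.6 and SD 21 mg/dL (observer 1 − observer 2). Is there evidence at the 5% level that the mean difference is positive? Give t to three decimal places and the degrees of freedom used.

t = 2.877, df = 14

H0: μ_d = 0; H1: μ_d > 0 (paired t-test on the differences, right-tailed).
t = d̄/(s_d/√n) = 15.6/(21/√15) = 2.877
df = n − 1 = 14
p-value = P(T ≥ 2.877) ≈ 0.0061
Since p ≈ 0.0061 < α = 0.05, reject H0; the evidence is statistically significant.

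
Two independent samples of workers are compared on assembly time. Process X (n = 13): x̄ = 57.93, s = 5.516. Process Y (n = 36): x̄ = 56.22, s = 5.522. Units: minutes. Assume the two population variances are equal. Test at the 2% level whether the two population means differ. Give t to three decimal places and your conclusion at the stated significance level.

t = 0.957; fail to reject H0

Let group 1 = process X, group 2 = process Y. H0: μ_1 = μ_2; H1: μ_1 ≠ μ_2 (two-sample pooled-variance t-test, two-sided).
s_p² = [(13−1)·5.516² + (36−1)·5.522²]/(13+36−2) = 30.4756
t = (57.93 − 56.22)/√[30.4756·(1/13 + 1/36)] = 0.957
df = n₁ + n₂ − 2 = 47
Two-sided p-value ≈ 0.3433
Since p ≈ 0.3433 > α = 0.02, fail to reject H0; the evidence is not statistically significant.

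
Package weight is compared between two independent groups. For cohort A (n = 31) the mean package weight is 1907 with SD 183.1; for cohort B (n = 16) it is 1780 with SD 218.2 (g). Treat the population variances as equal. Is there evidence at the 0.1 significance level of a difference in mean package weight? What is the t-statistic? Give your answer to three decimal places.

Let group 1 = cohort A, group 2 = cohort B. H0: μ_1 = μ_2; H1: μ_1 ≠ μ_2 (two-sample pooled-variance t-test, two-sided).
s_p² = [(31−1)·183.1² + (16−1)·218.2²]/(31+16−2) = 38220.8
t = (1907 − 1780)/√[38220.8·(1/31 + 1/16)] = 2.110
df = n₁ + n₂ − 2 = 45
Two-sided p-value ≈ 0.0404
Since p ≈ 0.0404 < α = 0.1, reject H0; the data support H1.

2.110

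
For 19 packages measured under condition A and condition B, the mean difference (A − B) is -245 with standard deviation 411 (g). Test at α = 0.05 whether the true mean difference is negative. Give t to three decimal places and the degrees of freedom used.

H0: μ_d = 0; H1: μ_d < 0 (paired t-test on the differences, left-tailed).
t = d̄/(s_d/√n) = -245/(411/√19) = -2.598
df = n − 1 = 18
p-value = P(T ≤ -2.598) ≈ 0.009
Since p ≈ 0.009 < α = 0.05, reject H0; the evidence is statistically significant.

t = -2.598, df = 18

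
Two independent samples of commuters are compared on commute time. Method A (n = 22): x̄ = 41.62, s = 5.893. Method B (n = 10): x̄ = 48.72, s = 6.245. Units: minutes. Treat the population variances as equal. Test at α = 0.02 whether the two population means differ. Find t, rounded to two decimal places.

Let group 1 = method A, group 2 = method B. H0: μ_1 = μ_2; H1: μ_1 ≠ μ_2 (two-sample pooled-variance t-test, two-sided).
s_p² = [(22−1)·5.893² + (10−1)·6.245²]/(22+10−2) = 36.0092
t = (41.62 − 48.72)/√[36.0092·(1/22 + 1/10)] = -3.10
df = n₁ + n₂ − 2 = 30
Two-sided p-value ≈ 0.0042
Since p ≈ 0.0042 < α = 0.02, reject H0; the evidence is statistically significant.

-3.10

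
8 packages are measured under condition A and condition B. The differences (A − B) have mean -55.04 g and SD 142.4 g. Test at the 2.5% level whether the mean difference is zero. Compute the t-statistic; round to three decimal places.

-1.093

H0: μ_d = 0; H1: μ_d ≠ 0 (paired t-test on the differences, two-sided).
t = d̄/(s_d/√n) = -55.04/(142.4/√8) = -1.093
df = n − 1 = 7
Two-sided p-value ≈ 0.3105
Since p ≈ 0.3105 > α = 0.025, fail to reject H0; the evidence is not statistically significant.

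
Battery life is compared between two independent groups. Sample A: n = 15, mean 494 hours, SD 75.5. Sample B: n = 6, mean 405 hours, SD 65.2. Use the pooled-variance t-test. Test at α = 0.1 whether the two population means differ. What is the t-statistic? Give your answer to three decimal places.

Let group 1 = sample A, group 2 = sample B. H0: μ_1 = μ_2; H1: μ_1 ≠ μ_2 (two-sample pooled-variance t-test, two-sided).
s_p² = [(15−1)·75.5² + (6−1)·65.2²]/(15+6−2) = 5318.88
t = (494 − 405)/√[5318.88·(1/15 + 1/6)] = 2.526
df = n₁ + n₂ − 2 = 19
Two-sided p-value ≈ 0.021
Since p ≈ 0.021 < α = 0.1, reject H0; the evidence is statistically significant.

2.526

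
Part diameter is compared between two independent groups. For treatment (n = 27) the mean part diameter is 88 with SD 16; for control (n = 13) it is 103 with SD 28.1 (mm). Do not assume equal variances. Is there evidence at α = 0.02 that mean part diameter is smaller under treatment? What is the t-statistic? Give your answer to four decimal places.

-1.7900

Let group 1 = treatment, group 2 = control. H0: μ_1 = μ_2; H1: μ_1 < μ_2 (Welch's two-sample t-test, left-tailed).
t = (x̄_1 − x̄_2)/√(s_1²/n_1 + s_2²/n_2) = (88 − 103)/√(16²/27 + 28.1²/13) = -1.7900
Welch–Satterthwaite df ≈ 15.86
p-value = P(T ≤ -1.7900) ≈ 0.046
Since p ≈ 0.046 > α = 0.02, fail to reject H0; the evidence is not statistically significant.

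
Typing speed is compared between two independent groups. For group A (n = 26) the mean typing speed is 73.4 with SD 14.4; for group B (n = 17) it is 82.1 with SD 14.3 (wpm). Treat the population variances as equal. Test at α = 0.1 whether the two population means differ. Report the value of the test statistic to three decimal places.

-1.942

Let group 1 = group A, group 2 = group B. H0: μ_1 = μ_2; H1: μ_1 ≠ μ_2 (two-sample pooled-variance t-test, two-sided).
s_p² = [(26−1)·14.4² + (17−1)·14.3²]/(26+17−2) = 206.24
t = (73.4 − 82.1)/√[206.24·(1/26 + 1/17)] = -1.942
df = n₁ + n₂ − 2 = 41
Two-sided p-value ≈ 0.0590
Since p ≈ 0.0590 < α = 0.1, reject H0; the evidence is statistically significant.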